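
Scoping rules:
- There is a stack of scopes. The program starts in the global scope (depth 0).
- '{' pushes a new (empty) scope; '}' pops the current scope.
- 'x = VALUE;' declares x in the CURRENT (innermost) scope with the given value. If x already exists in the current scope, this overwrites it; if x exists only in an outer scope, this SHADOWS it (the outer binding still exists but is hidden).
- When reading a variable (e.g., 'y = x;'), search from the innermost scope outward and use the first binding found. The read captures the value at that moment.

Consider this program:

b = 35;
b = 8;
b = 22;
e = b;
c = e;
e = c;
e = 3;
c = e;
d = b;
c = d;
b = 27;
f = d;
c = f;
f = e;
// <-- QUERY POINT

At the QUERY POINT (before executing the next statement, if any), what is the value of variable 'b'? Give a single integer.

Answer: 27

Derivation:
Step 1: declare b=35 at depth 0
Step 2: declare b=8 at depth 0
Step 3: declare b=22 at depth 0
Step 4: declare e=(read b)=22 at depth 0
Step 5: declare c=(read e)=22 at depth 0
Step 6: declare e=(read c)=22 at depth 0
Step 7: declare e=3 at depth 0
Step 8: declare c=(read e)=3 at depth 0
Step 9: declare d=(read b)=22 at depth 0
Step 10: declare c=(read d)=22 at depth 0
Step 11: declare b=27 at depth 0
Step 12: declare f=(read d)=22 at depth 0
Step 13: declare c=(read f)=22 at depth 0
Step 14: declare f=(read e)=3 at depth 0
Visible at query point: b=27 c=22 d=22 e=3 f=3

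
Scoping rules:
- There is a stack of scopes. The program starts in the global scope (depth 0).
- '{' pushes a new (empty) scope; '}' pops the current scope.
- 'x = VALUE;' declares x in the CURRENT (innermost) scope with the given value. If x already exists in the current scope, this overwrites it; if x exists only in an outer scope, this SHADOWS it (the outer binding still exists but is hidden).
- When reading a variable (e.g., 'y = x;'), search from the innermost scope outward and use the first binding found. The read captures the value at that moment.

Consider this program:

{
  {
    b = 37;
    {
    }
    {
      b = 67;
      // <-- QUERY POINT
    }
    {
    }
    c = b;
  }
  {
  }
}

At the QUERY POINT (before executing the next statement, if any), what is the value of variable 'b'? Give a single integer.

Answer: 67

Derivation:
Step 1: enter scope (depth=1)
Step 2: enter scope (depth=2)
Step 3: declare b=37 at depth 2
Step 4: enter scope (depth=3)
Step 5: exit scope (depth=2)
Step 6: enter scope (depth=3)
Step 7: declare b=67 at depth 3
Visible at query point: b=67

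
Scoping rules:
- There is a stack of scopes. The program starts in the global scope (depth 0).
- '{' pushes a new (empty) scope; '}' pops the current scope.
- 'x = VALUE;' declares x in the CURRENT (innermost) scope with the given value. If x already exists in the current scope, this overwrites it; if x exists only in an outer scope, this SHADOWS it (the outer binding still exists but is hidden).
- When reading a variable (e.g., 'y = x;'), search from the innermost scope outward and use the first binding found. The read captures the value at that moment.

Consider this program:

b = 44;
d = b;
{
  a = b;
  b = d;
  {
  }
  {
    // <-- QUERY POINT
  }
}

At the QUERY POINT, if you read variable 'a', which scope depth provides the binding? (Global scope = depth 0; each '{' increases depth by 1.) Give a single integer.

Answer: 1

Derivation:
Step 1: declare b=44 at depth 0
Step 2: declare d=(read b)=44 at depth 0
Step 3: enter scope (depth=1)
Step 4: declare a=(read b)=44 at depth 1
Step 5: declare b=(read d)=44 at depth 1
Step 6: enter scope (depth=2)
Step 7: exit scope (depth=1)
Step 8: enter scope (depth=2)
Visible at query point: a=44 b=44 d=44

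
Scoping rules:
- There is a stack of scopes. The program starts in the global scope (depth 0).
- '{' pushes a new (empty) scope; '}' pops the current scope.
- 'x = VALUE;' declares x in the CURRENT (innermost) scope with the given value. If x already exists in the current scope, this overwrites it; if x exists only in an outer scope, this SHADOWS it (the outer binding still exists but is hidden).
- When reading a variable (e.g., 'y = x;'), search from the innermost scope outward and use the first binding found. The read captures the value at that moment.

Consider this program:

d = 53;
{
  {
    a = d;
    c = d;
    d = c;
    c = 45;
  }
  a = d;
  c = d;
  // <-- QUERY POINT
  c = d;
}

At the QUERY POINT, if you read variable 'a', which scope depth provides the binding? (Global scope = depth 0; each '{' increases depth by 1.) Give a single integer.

Answer: 1

Derivation:
Step 1: declare d=53 at depth 0
Step 2: enter scope (depth=1)
Step 3: enter scope (depth=2)
Step 4: declare a=(read d)=53 at depth 2
Step 5: declare c=(read d)=53 at depth 2
Step 6: declare d=(read c)=53 at depth 2
Step 7: declare c=45 at depth 2
Step 8: exit scope (depth=1)
Step 9: declare a=(read d)=53 at depth 1
Step 10: declare c=(read d)=53 at depth 1
Visible at query point: a=53 c=53 d=53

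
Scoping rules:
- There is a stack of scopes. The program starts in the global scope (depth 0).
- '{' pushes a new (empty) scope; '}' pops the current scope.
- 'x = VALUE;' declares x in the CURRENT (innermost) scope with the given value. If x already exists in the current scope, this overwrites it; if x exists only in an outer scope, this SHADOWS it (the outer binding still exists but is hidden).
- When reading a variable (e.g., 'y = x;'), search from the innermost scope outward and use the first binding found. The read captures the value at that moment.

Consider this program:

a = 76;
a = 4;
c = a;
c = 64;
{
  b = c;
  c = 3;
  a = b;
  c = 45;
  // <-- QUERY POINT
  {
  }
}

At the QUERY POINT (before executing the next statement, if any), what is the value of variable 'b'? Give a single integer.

Answer: 64

Derivation:
Step 1: declare a=76 at depth 0
Step 2: declare a=4 at depth 0
Step 3: declare c=(read a)=4 at depth 0
Step 4: declare c=64 at depth 0
Step 5: enter scope (depth=1)
Step 6: declare b=(read c)=64 at depth 1
Step 7: declare c=3 at depth 1
Step 8: declare a=(read b)=64 at depth 1
Step 9: declare c=45 at depth 1
Visible at query point: a=64 b=64 c=45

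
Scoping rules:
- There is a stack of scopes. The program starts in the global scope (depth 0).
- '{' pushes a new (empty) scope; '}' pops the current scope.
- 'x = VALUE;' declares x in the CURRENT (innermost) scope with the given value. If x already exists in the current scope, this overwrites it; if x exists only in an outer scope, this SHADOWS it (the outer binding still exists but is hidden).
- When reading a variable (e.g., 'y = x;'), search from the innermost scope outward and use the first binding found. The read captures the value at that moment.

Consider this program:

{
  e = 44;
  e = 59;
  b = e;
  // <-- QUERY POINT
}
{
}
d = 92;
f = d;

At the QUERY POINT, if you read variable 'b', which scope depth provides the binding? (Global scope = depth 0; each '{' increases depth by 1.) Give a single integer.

Step 1: enter scope (depth=1)
Step 2: declare e=44 at depth 1
Step 3: declare e=59 at depth 1
Step 4: declare b=(read e)=59 at depth 1
Visible at query point: b=59 e=59

Answer: 1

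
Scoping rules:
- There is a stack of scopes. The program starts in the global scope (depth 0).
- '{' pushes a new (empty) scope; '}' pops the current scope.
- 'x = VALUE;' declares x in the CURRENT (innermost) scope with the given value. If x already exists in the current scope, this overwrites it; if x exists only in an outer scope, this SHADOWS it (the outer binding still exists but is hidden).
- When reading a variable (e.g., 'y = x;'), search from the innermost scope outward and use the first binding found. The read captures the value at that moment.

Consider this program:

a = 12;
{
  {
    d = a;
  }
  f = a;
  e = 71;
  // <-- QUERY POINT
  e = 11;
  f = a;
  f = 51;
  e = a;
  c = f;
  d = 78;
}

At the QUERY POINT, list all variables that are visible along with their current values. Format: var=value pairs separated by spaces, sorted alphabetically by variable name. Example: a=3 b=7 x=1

Step 1: declare a=12 at depth 0
Step 2: enter scope (depth=1)
Step 3: enter scope (depth=2)
Step 4: declare d=(read a)=12 at depth 2
Step 5: exit scope (depth=1)
Step 6: declare f=(read a)=12 at depth 1
Step 7: declare e=71 at depth 1
Visible at query point: a=12 e=71 f=12

Answer: a=12 e=71 f=12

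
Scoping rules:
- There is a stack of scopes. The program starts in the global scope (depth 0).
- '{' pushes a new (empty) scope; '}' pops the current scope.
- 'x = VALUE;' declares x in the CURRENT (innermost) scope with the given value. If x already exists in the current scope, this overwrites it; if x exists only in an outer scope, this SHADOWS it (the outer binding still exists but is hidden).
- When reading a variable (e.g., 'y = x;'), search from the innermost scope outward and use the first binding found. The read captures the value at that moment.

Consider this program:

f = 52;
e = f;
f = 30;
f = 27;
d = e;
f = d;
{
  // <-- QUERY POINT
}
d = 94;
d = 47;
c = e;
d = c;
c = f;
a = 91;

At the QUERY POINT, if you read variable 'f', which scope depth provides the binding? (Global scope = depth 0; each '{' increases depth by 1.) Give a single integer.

Step 1: declare f=52 at depth 0
Step 2: declare e=(read f)=52 at depth 0
Step 3: declare f=30 at depth 0
Step 4: declare f=27 at depth 0
Step 5: declare d=(read e)=52 at depth 0
Step 6: declare f=(read d)=52 at depth 0
Step 7: enter scope (depth=1)
Visible at query point: d=52 e=52 f=52

Answer: 0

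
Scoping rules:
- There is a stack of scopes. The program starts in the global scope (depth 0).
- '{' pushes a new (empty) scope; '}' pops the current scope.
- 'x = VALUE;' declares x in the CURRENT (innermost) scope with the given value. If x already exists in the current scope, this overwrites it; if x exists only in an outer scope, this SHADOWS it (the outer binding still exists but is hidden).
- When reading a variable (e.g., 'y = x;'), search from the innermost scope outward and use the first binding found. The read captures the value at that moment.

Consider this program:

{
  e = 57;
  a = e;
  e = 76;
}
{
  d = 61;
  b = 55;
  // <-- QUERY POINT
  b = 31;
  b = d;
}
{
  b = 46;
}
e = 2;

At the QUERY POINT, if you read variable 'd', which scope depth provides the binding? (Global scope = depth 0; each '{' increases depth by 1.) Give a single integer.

Step 1: enter scope (depth=1)
Step 2: declare e=57 at depth 1
Step 3: declare a=(read e)=57 at depth 1
Step 4: declare e=76 at depth 1
Step 5: exit scope (depth=0)
Step 6: enter scope (depth=1)
Step 7: declare d=61 at depth 1
Step 8: declare b=55 at depth 1
Visible at query point: b=55 d=61

Answer: 1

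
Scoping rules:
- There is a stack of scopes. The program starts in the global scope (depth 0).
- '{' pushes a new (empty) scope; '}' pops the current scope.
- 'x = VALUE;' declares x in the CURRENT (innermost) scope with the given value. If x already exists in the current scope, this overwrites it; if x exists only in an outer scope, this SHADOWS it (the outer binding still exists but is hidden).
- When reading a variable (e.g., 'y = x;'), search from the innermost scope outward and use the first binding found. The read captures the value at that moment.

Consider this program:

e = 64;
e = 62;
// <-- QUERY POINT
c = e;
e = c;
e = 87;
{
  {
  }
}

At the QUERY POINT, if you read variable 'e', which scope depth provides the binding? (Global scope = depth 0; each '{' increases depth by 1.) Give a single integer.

Step 1: declare e=64 at depth 0
Step 2: declare e=62 at depth 0
Visible at query point: e=62

Answer: 0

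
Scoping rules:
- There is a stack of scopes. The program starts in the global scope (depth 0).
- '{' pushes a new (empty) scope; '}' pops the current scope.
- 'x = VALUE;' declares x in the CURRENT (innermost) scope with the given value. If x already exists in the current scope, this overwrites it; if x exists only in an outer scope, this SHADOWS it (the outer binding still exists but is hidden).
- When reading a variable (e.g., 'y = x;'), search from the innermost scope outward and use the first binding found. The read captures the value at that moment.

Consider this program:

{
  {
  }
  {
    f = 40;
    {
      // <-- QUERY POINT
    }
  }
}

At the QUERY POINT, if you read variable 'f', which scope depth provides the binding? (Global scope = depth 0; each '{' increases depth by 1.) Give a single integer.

Answer: 2

Derivation:
Step 1: enter scope (depth=1)
Step 2: enter scope (depth=2)
Step 3: exit scope (depth=1)
Step 4: enter scope (depth=2)
Step 5: declare f=40 at depth 2
Step 6: enter scope (depth=3)
Visible at query point: f=40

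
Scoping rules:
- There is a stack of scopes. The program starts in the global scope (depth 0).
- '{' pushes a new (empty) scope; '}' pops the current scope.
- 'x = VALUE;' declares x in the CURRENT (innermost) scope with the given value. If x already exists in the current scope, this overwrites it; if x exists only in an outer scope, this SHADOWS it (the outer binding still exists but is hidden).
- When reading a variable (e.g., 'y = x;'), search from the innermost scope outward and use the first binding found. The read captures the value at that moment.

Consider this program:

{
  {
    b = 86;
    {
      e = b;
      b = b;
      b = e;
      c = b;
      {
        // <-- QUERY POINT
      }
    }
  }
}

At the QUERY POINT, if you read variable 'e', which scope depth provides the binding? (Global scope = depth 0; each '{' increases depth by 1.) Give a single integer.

Step 1: enter scope (depth=1)
Step 2: enter scope (depth=2)
Step 3: declare b=86 at depth 2
Step 4: enter scope (depth=3)
Step 5: declare e=(read b)=86 at depth 3
Step 6: declare b=(read b)=86 at depth 3
Step 7: declare b=(read e)=86 at depth 3
Step 8: declare c=(read b)=86 at depth 3
Step 9: enter scope (depth=4)
Visible at query point: b=86 c=86 e=86

Answer: 3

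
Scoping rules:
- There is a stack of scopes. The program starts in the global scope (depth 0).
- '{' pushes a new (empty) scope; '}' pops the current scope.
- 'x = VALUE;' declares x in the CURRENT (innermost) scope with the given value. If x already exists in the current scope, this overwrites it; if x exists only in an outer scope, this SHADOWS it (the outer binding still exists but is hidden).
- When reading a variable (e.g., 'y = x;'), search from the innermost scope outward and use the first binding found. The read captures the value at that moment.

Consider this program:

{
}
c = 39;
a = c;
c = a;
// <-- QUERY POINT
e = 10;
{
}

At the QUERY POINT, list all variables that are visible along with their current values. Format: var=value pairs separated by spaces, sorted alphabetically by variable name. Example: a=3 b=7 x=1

Answer: a=39 c=39

Derivation:
Step 1: enter scope (depth=1)
Step 2: exit scope (depth=0)
Step 3: declare c=39 at depth 0
Step 4: declare a=(read c)=39 at depth 0
Step 5: declare c=(read a)=39 at depth 0
Visible at query point: a=39 c=39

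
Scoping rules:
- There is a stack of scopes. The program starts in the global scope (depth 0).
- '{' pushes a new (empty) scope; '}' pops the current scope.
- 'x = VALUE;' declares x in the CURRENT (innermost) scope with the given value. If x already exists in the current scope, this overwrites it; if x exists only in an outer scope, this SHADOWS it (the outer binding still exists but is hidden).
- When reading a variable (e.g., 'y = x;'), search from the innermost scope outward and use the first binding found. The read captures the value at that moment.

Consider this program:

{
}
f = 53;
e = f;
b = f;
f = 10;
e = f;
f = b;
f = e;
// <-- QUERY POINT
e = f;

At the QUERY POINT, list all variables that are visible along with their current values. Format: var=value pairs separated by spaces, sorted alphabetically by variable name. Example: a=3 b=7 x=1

Step 1: enter scope (depth=1)
Step 2: exit scope (depth=0)
Step 3: declare f=53 at depth 0
Step 4: declare e=(read f)=53 at depth 0
Step 5: declare b=(read f)=53 at depth 0
Step 6: declare f=10 at depth 0
Step 7: declare e=(read f)=10 at depth 0
Step 8: declare f=(read b)=53 at depth 0
Step 9: declare f=(read e)=10 at depth 0
Visible at query point: b=53 e=10 f=10

Answer: b=53 e=10 f=10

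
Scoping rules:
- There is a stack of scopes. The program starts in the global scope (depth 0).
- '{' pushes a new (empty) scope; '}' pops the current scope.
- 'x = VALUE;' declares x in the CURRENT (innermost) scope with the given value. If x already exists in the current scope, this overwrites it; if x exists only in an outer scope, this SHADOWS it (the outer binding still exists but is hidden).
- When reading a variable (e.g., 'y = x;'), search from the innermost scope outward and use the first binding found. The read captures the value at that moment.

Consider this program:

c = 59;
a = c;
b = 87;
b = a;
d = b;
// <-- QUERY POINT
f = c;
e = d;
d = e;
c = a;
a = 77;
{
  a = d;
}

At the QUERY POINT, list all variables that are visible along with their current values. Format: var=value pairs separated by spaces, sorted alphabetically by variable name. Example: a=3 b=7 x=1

Answer: a=59 b=59 c=59 d=59

Derivation:
Step 1: declare c=59 at depth 0
Step 2: declare a=(read c)=59 at depth 0
Step 3: declare b=87 at depth 0
Step 4: declare b=(read a)=59 at depth 0
Step 5: declare d=(read b)=59 at depth 0
Visible at query point: a=59 b=59 c=59 d=59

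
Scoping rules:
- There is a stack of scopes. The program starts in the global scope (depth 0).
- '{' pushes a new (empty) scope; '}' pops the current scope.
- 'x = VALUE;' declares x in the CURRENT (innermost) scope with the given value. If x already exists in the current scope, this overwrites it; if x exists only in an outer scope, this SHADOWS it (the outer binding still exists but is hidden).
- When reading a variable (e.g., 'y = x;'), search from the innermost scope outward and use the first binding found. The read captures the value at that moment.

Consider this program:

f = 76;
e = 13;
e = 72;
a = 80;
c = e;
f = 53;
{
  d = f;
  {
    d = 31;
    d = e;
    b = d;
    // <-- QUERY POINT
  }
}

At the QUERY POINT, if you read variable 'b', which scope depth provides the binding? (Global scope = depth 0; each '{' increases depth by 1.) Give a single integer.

Step 1: declare f=76 at depth 0
Step 2: declare e=13 at depth 0
Step 3: declare e=72 at depth 0
Step 4: declare a=80 at depth 0
Step 5: declare c=(read e)=72 at depth 0
Step 6: declare f=53 at depth 0
Step 7: enter scope (depth=1)
Step 8: declare d=(read f)=53 at depth 1
Step 9: enter scope (depth=2)
Step 10: declare d=31 at depth 2
Step 11: declare d=(read e)=72 at depth 2
Step 12: declare b=(read d)=72 at depth 2
Visible at query point: a=80 b=72 c=72 d=72 e=72 f=53

Answer: 2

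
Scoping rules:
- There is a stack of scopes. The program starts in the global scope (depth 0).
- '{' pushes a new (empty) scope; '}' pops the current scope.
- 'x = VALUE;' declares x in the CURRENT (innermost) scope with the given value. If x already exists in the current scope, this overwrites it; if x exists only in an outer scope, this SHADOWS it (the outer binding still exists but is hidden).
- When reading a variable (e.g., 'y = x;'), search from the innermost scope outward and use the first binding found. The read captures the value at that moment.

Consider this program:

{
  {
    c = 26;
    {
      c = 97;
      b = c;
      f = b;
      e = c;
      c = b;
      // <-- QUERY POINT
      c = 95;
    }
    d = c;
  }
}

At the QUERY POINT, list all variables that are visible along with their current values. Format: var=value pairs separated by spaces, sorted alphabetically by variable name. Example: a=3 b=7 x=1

Answer: b=97 c=97 e=97 f=97

Derivation:
Step 1: enter scope (depth=1)
Step 2: enter scope (depth=2)
Step 3: declare c=26 at depth 2
Step 4: enter scope (depth=3)
Step 5: declare c=97 at depth 3
Step 6: declare b=(read c)=97 at depth 3
Step 7: declare f=(read b)=97 at depth 3
Step 8: declare e=(read c)=97 at depth 3
Step 9: declare c=(read b)=97 at depth 3
Visible at query point: b=97 c=97 e=97 f=97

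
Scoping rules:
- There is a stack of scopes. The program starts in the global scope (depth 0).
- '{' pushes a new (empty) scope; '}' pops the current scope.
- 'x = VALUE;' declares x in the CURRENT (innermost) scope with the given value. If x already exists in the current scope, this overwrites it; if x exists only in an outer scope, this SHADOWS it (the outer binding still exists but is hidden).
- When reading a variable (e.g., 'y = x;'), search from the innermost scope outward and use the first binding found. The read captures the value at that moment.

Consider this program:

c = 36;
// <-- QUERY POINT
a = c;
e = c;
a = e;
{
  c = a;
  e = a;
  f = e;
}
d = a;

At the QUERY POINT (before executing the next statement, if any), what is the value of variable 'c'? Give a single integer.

Step 1: declare c=36 at depth 0
Visible at query point: c=36

Answer: 36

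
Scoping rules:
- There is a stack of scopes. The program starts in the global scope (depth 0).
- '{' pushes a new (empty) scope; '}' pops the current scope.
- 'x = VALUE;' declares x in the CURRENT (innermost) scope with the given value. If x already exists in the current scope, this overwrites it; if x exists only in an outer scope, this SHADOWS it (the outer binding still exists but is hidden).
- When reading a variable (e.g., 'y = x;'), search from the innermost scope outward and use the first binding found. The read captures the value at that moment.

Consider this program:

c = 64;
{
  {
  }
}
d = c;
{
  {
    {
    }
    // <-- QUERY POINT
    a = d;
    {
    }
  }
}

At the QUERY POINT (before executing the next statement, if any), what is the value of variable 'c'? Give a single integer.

Step 1: declare c=64 at depth 0
Step 2: enter scope (depth=1)
Step 3: enter scope (depth=2)
Step 4: exit scope (depth=1)
Step 5: exit scope (depth=0)
Step 6: declare d=(read c)=64 at depth 0
Step 7: enter scope (depth=1)
Step 8: enter scope (depth=2)
Step 9: enter scope (depth=3)
Step 10: exit scope (depth=2)
Visible at query point: c=64 d=64

Answer: 64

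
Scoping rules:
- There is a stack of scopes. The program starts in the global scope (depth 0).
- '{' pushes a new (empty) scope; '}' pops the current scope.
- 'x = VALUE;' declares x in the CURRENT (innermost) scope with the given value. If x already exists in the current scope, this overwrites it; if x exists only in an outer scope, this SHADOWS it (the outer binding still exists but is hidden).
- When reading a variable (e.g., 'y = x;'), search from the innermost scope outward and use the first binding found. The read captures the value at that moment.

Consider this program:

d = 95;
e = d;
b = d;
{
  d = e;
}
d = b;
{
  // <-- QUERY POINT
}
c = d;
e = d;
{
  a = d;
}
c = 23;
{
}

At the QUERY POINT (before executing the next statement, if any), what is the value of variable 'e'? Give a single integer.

Step 1: declare d=95 at depth 0
Step 2: declare e=(read d)=95 at depth 0
Step 3: declare b=(read d)=95 at depth 0
Step 4: enter scope (depth=1)
Step 5: declare d=(read e)=95 at depth 1
Step 6: exit scope (depth=0)
Step 7: declare d=(read b)=95 at depth 0
Step 8: enter scope (depth=1)
Visible at query point: b=95 d=95 e=95

Answer: 95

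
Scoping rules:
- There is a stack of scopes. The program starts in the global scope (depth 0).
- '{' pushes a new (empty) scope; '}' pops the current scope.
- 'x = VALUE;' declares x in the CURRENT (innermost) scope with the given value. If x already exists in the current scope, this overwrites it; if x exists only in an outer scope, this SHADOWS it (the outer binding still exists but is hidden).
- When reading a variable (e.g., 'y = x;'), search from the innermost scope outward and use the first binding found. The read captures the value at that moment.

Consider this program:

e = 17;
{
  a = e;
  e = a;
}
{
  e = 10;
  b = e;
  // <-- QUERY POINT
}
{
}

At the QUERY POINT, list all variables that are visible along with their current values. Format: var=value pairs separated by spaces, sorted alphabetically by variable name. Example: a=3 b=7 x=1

Answer: b=10 e=10

Derivation:
Step 1: declare e=17 at depth 0
Step 2: enter scope (depth=1)
Step 3: declare a=(read e)=17 at depth 1
Step 4: declare e=(read a)=17 at depth 1
Step 5: exit scope (depth=0)
Step 6: enter scope (depth=1)
Step 7: declare e=10 at depth 1
Step 8: declare b=(read e)=10 at depth 1
Visible at query point: b=10 e=10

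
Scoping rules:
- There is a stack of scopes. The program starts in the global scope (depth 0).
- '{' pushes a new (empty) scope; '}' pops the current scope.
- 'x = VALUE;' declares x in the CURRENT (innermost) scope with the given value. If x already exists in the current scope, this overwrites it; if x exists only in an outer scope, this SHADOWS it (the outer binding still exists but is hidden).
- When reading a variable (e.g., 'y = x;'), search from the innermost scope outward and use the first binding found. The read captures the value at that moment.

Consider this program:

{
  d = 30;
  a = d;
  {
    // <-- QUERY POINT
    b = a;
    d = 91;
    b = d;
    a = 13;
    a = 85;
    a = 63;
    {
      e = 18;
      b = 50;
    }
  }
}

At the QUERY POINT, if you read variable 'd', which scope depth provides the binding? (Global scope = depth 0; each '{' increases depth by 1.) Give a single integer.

Answer: 1

Derivation:
Step 1: enter scope (depth=1)
Step 2: declare d=30 at depth 1
Step 3: declare a=(read d)=30 at depth 1
Step 4: enter scope (depth=2)
Visible at query point: a=30 d=30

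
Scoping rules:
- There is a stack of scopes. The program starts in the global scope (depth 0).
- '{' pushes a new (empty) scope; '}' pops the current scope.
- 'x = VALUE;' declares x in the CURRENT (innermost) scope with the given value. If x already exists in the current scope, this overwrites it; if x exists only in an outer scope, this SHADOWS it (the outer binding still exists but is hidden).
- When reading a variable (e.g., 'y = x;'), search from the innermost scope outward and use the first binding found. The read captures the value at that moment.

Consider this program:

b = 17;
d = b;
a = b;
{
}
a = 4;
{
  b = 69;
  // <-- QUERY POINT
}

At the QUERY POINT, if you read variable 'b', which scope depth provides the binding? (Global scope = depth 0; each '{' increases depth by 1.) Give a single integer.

Answer: 1

Derivation:
Step 1: declare b=17 at depth 0
Step 2: declare d=(read b)=17 at depth 0
Step 3: declare a=(read b)=17 at depth 0
Step 4: enter scope (depth=1)
Step 5: exit scope (depth=0)
Step 6: declare a=4 at depth 0
Step 7: enter scope (depth=1)
Step 8: declare b=69 at depth 1
Visible at query point: a=4 b=69 d=17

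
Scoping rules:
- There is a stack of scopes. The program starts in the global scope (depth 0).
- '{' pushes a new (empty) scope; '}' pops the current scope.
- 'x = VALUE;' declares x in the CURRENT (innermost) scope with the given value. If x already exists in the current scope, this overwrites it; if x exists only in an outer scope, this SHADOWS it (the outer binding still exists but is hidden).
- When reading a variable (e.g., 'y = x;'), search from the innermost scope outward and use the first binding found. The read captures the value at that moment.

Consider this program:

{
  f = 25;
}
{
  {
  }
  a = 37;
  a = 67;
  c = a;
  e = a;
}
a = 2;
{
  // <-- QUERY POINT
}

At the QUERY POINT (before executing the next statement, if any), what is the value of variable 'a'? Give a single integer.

Answer: 2

Derivation:
Step 1: enter scope (depth=1)
Step 2: declare f=25 at depth 1
Step 3: exit scope (depth=0)
Step 4: enter scope (depth=1)
Step 5: enter scope (depth=2)
Step 6: exit scope (depth=1)
Step 7: declare a=37 at depth 1
Step 8: declare a=67 at depth 1
Step 9: declare c=(read a)=67 at depth 1
Step 10: declare e=(read a)=67 at depth 1
Step 11: exit scope (depth=0)
Step 12: declare a=2 at depth 0
Step 13: enter scope (depth=1)
Visible at query point: a=2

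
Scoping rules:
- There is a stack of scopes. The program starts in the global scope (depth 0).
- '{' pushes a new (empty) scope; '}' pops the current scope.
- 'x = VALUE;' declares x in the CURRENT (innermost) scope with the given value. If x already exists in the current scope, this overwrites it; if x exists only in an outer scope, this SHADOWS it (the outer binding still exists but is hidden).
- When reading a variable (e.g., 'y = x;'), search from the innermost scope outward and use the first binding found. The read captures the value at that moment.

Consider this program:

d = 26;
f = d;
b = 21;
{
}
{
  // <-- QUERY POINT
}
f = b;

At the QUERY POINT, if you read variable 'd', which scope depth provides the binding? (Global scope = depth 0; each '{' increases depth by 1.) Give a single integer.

Answer: 0

Derivation:
Step 1: declare d=26 at depth 0
Step 2: declare f=(read d)=26 at depth 0
Step 3: declare b=21 at depth 0
Step 4: enter scope (depth=1)
Step 5: exit scope (depth=0)
Step 6: enter scope (depth=1)
Visible at query point: b=21 d=26 f=26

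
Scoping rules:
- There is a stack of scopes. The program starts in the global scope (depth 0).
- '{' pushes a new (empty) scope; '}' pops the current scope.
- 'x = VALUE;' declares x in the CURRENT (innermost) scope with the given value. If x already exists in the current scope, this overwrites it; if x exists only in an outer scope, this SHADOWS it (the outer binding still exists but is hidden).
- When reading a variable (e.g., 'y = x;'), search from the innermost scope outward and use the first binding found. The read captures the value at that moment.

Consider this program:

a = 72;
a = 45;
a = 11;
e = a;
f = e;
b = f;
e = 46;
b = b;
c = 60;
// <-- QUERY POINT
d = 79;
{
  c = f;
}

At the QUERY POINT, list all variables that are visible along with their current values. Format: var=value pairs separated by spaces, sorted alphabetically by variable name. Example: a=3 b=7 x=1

Step 1: declare a=72 at depth 0
Step 2: declare a=45 at depth 0
Step 3: declare a=11 at depth 0
Step 4: declare e=(read a)=11 at depth 0
Step 5: declare f=(read e)=11 at depth 0
Step 6: declare b=(read f)=11 at depth 0
Step 7: declare e=46 at depth 0
Step 8: declare b=(read b)=11 at depth 0
Step 9: declare c=60 at depth 0
Visible at query point: a=11 b=11 c=60 e=46 f=11

Answer: a=11 b=11 c=60 e=46 f=11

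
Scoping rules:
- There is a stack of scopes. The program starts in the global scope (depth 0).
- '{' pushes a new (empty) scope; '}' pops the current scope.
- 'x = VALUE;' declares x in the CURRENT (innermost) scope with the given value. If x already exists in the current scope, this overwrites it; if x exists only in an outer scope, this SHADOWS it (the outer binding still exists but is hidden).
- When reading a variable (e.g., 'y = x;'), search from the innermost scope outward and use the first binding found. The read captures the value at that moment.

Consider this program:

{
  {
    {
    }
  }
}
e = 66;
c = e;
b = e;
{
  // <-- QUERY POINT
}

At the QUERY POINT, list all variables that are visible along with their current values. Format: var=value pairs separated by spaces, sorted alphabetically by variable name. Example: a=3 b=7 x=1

Step 1: enter scope (depth=1)
Step 2: enter scope (depth=2)
Step 3: enter scope (depth=3)
Step 4: exit scope (depth=2)
Step 5: exit scope (depth=1)
Step 6: exit scope (depth=0)
Step 7: declare e=66 at depth 0
Step 8: declare c=(read e)=66 at depth 0
Step 9: declare b=(read e)=66 at depth 0
Step 10: enter scope (depth=1)
Visible at query point: b=66 c=66 e=66

Answer: b=66 c=66 e=66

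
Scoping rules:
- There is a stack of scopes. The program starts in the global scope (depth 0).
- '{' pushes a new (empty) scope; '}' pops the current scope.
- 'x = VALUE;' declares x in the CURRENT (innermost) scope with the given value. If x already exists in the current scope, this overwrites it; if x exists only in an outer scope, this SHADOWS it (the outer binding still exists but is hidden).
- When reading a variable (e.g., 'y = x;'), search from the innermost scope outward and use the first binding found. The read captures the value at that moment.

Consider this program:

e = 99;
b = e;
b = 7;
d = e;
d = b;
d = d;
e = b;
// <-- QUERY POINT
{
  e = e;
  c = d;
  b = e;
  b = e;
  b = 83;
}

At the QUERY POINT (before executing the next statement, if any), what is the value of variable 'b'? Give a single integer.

Answer: 7

Derivation:
Step 1: declare e=99 at depth 0
Step 2: declare b=(read e)=99 at depth 0
Step 3: declare b=7 at depth 0
Step 4: declare d=(read e)=99 at depth 0
Step 5: declare d=(read b)=7 at depth 0
Step 6: declare d=(read d)=7 at depth 0
Step 7: declare e=(read b)=7 at depth 0
Visible at query point: b=7 d=7 e=7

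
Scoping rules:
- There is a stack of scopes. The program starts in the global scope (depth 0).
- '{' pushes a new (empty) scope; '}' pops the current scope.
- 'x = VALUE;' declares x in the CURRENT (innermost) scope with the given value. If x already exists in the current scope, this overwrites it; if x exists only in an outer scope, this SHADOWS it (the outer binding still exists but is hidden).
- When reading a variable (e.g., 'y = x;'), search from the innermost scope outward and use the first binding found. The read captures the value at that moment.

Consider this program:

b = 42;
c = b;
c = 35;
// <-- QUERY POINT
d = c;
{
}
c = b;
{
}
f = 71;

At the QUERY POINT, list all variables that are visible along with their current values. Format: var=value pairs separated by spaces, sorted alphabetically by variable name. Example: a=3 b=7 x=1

Step 1: declare b=42 at depth 0
Step 2: declare c=(read b)=42 at depth 0
Step 3: declare c=35 at depth 0
Visible at query point: b=42 c=35

Answer: b=42 c=35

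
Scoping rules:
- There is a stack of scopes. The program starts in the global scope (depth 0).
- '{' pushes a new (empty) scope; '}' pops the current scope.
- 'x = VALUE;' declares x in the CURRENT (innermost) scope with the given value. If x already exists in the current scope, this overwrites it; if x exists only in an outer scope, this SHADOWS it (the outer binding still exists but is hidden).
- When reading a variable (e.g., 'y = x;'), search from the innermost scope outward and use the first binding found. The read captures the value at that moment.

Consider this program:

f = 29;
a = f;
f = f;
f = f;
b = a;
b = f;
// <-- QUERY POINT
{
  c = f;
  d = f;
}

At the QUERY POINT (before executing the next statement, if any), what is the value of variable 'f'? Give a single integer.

Step 1: declare f=29 at depth 0
Step 2: declare a=(read f)=29 at depth 0
Step 3: declare f=(read f)=29 at depth 0
Step 4: declare f=(read f)=29 at depth 0
Step 5: declare b=(read a)=29 at depth 0
Step 6: declare b=(read f)=29 at depth 0
Visible at query point: a=29 b=29 f=29

Answer: 29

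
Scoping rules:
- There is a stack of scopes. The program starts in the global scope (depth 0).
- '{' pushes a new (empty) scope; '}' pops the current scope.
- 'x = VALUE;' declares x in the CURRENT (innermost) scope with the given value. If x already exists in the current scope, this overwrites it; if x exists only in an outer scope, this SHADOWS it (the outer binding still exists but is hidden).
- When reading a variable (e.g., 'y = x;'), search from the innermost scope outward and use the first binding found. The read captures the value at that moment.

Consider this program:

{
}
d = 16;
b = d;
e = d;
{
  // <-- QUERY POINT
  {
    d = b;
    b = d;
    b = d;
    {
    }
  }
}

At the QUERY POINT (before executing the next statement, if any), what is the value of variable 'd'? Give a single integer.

Answer: 16

Derivation:
Step 1: enter scope (depth=1)
Step 2: exit scope (depth=0)
Step 3: declare d=16 at depth 0
Step 4: declare b=(read d)=16 at depth 0
Step 5: declare e=(read d)=16 at depth 0
Step 6: enter scope (depth=1)
Visible at query point: b=16 d=16 e=16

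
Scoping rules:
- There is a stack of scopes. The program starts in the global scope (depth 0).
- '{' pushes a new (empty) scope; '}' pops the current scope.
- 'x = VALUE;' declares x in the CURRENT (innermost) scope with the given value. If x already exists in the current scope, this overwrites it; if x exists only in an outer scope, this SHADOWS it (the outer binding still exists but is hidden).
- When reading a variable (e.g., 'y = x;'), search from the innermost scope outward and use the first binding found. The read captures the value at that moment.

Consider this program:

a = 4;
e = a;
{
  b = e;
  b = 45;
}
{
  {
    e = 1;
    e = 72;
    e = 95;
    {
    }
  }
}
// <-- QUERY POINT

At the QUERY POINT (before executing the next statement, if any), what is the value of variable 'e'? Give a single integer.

Step 1: declare a=4 at depth 0
Step 2: declare e=(read a)=4 at depth 0
Step 3: enter scope (depth=1)
Step 4: declare b=(read e)=4 at depth 1
Step 5: declare b=45 at depth 1
Step 6: exit scope (depth=0)
Step 7: enter scope (depth=1)
Step 8: enter scope (depth=2)
Step 9: declare e=1 at depth 2
Step 10: declare e=72 at depth 2
Step 11: declare e=95 at depth 2
Step 12: enter scope (depth=3)
Step 13: exit scope (depth=2)
Step 14: exit scope (depth=1)
Step 15: exit scope (depth=0)
Visible at query point: a=4 e=4

Answer: 4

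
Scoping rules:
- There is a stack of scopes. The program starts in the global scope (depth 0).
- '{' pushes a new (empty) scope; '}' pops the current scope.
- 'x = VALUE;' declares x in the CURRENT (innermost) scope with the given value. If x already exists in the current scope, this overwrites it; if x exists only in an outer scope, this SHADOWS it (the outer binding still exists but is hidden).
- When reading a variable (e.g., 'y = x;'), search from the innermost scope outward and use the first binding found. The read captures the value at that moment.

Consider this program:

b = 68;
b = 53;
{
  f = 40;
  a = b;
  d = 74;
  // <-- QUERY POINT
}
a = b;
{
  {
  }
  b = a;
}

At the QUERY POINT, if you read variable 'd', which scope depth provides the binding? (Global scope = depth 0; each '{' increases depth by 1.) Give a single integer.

Step 1: declare b=68 at depth 0
Step 2: declare b=53 at depth 0
Step 3: enter scope (depth=1)
Step 4: declare f=40 at depth 1
Step 5: declare a=(read b)=53 at depth 1
Step 6: declare d=74 at depth 1
Visible at query point: a=53 b=53 d=74 f=40

Answer: 1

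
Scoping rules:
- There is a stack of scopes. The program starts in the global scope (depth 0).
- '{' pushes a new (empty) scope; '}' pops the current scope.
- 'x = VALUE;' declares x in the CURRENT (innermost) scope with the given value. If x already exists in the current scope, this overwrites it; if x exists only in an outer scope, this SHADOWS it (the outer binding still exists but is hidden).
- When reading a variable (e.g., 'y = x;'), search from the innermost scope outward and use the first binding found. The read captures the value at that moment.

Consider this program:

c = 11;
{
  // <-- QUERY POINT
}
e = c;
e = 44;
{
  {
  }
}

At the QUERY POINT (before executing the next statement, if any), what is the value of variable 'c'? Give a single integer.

Answer: 11

Derivation:
Step 1: declare c=11 at depth 0
Step 2: enter scope (depth=1)
Visible at query point: c=11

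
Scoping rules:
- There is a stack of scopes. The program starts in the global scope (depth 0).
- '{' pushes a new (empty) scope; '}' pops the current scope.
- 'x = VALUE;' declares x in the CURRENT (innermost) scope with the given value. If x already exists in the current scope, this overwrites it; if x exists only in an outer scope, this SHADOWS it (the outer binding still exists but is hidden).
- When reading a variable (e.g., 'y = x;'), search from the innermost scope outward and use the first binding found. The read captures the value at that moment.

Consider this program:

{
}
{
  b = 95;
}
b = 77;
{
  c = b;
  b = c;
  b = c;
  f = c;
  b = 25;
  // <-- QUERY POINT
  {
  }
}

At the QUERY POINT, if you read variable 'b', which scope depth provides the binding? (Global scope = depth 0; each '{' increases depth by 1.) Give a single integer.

Answer: 1

Derivation:
Step 1: enter scope (depth=1)
Step 2: exit scope (depth=0)
Step 3: enter scope (depth=1)
Step 4: declare b=95 at depth 1
Step 5: exit scope (depth=0)
Step 6: declare b=77 at depth 0
Step 7: enter scope (depth=1)
Step 8: declare c=(read b)=77 at depth 1
Step 9: declare b=(read c)=77 at depth 1
Step 10: declare b=(read c)=77 at depth 1
Step 11: declare f=(read c)=77 at depth 1
Step 12: declare b=25 at depth 1
Visible at query point: b=25 c=77 f=77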